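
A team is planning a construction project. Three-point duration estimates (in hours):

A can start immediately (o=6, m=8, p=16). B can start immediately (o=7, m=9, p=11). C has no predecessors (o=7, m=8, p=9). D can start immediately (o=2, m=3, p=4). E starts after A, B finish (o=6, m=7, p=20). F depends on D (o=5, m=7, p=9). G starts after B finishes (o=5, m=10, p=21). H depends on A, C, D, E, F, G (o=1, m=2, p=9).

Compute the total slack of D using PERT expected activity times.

te_A = (6 + 4·8 + 16)/6 = 54/6 = 9
te_B = (7 + 4·9 + 11)/6 = 54/6 = 9
te_C = (7 + 4·8 + 9)/6 = 48/6 = 8
te_D = (2 + 4·3 + 4)/6 = 18/6 = 3
te_E = (6 + 4·7 + 20)/6 = 54/6 = 9
te_F = (5 + 4·7 + 9)/6 = 42/6 = 7
te_G = (5 + 4·10 + 21)/6 = 66/6 = 11
te_H = (1 + 4·2 + 9)/6 = 18/6 = 3

Forward pass:
ES_A = 0; EF_A = 9
ES_B = 0; EF_B = 9
ES_C = 0; EF_C = 8
ES_D = 0; EF_D = 3
ES_E = max(EF_A=9, EF_B=9) = 9; EF_E = 9+9 = 18
ES_F = 3; EF_F = 3+7 = 10
ES_G = 9; EF_G = 9+11 = 20
ES_H = max(EF_A=9, EF_C=8, EF_D=3, EF_E=18, EF_F=10, EF_G=20) = 20; EF_H = 20+3 = 23
Expected project duration μ = 23 hours. Critical path: B → G → H.

Backward pass:
LF_H = 23; LS_H = 23−3 = 20
LF_G = LS_H = 20; LS_G = 20−11 = 9
LF_F = LS_H = 20; LS_F = 20−7 = 13
LF_E = LS_H = 20; LS_E = 20−9 = 11
LF_D = min(LS_F=13, LS_H=20) = 13; LS_D = 13−3 = 10
LF_C = LS_H = 20; LS_C = 20−8 = 12
LF_B = min(LS_E=11, LS_G=9) = 9; LS_B = 9−9 = 0
LF_A = min(LS_E=11, LS_H=20) = 11; LS_A = 11−9 = 2
Slack_D = LS_D − ES_D = 10 − 0 = 10

10 hours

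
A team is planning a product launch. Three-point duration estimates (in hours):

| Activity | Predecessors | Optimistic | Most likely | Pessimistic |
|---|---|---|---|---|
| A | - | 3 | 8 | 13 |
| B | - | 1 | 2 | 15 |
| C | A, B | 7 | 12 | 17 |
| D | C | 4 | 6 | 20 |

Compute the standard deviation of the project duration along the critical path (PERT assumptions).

te_A = (3 + 4·8 + 13)/6 = 48/6 = 8; σ²_A = ((13−3)/6)² = 2.778
te_B = (1 + 4·2 + 15)/6 = 24/6 = 4; σ²_B = ((15−1)/6)² = 5.444
te_C = (7 + 4·12 + 17)/6 = 72/6 = 12; σ²_C = ((17−7)/6)² = 2.778
te_D = (4 + 4·6 + 20)/6 = 48/6 = 8; σ²_D = ((20−4)/6)² = 7.111

Forward pass:
ES_A = 0; EF_A = 8
ES_B = 0; EF_B = 4
ES_C = max(EF_A=8, EF_B=4) = 8; EF_C = 8+12 = 20
ES_D = 20; EF_D = 20+8 = 28
Expected project duration μ = 28 hours. Critical path: A → C → D.

Variance along critical path = 2.778 + 2.778 + 7.111 = 12.667
σ = √12.667 = 3.559 hours

3.56 hours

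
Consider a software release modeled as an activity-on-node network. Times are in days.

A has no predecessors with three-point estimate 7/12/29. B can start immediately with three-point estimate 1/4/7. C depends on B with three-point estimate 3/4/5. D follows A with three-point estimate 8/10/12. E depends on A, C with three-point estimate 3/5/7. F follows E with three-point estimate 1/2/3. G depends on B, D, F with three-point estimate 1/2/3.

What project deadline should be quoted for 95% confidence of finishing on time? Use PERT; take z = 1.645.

32.2 days

te_A = (7 + 4·12 + 29)/6 = 84/6 = 14; σ²_A = ((29−7)/6)² = 13.444
te_B = (1 + 4·4 + 7)/6 = 24/6 = 4; σ²_B = ((7−1)/6)² = 1.000
te_C = (3 + 4·4 + 5)/6 = 24/6 = 4; σ²_C = ((5−3)/6)² = 0.111
te_D = (8 + 4·10 + 12)/6 = 60/6 = 10; σ²_D = ((12−8)/6)² = 0.444
te_E = (3 + 4·5 + 7)/6 = 30/6 = 5; σ²_E = ((7−3)/6)² = 0.444
te_F = (1 + 4·2 + 3)/6 = 12/6 = 2; σ²_F = ((3−1)/6)² = 0.111
te_G = (1 + 4·2 + 3)/6 = 12/6 = 2; σ²_G = ((3−1)/6)² = 0.111

Forward pass:
ES_A = 0; EF_A = 14
ES_B = 0; EF_B = 4
ES_C = 4; EF_C = 4+4 = 8
ES_D = 14; EF_D = 14+10 = 24
ES_E = max(EF_A=14, EF_C=8) = 14; EF_E = 14+5 = 19
ES_F = 19; EF_F = 19+2 = 21
ES_G = max(EF_B=4, EF_D=24, EF_F=21) = 24; EF_G = 24+2 = 26
Expected project duration μ = 26 days. Critical path: A → D → G.

Variance along critical path = 13.444 + 0.444 + 0.111 = 14.000; σ = 3.742 days.
D = μ + z·σ = 26 + 1.645·3.742 = 32.2 days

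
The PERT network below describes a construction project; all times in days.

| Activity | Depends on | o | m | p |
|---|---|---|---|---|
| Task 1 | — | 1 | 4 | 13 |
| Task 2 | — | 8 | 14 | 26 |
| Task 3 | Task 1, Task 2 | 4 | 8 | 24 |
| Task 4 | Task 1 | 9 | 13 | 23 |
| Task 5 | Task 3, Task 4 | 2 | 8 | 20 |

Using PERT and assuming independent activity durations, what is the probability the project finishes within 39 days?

te_Task 1 = (1 + 4·4 + 13)/6 = 30/6 = 5; σ²_Task 1 = ((13−1)/6)² = 4.000
te_Task 2 = (8 + 4·14 + 26)/6 = 90/6 = 15; σ²_Task 2 = ((26−8)/6)² = 9.000
te_Task 3 = (4 + 4·8 + 24)/6 = 60/6 = 10; σ²_Task 3 = ((24−4)/6)² = 11.111
te_Task 4 = (9 + 4·13 + 23)/6 = 84/6 = 14; σ²_Task 4 = ((23−9)/6)² = 5.444
te_Task 5 = (2 + 4·8 + 20)/6 = 54/6 = 9; σ²_Task 5 = ((20−2)/6)² = 9.000

Forward pass:
ES_Task 1 = 0; EF_Task 1 = 5
ES_Task 2 = 0; EF_Task 2 = 15
ES_Task 3 = max(EF_Task 1=5, EF_Task 2=15) = 15; EF_Task 3 = 15+10 = 25
ES_Task 4 = 5; EF_Task 4 = 5+14 = 19
ES_Task 5 = max(EF_Task 3=25, EF_Task 4=19) = 25; EF_Task 5 = 25+9 = 34
Expected project duration μ = 34 days. Critical path: Task 2 → Task 3 → Task 5.

Variance along critical path = 9.000 + 11.111 + 9.000 = 29.111; σ = √29.111 = 5.395 days.
Z = (39 − 34) / 5.395 = 0.927
P(T ≤ 39) = Φ(0.927) ≈ 0.823

0.823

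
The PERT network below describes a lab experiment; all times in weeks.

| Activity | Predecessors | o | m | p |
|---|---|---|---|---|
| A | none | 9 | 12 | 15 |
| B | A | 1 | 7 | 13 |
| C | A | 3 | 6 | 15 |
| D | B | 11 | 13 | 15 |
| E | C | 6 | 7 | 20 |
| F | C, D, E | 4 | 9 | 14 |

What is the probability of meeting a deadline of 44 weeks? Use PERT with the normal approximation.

te_A = (9 + 4·12 + 15)/6 = 72/6 = 12; σ²_A = ((15−9)/6)² = 1.000
te_B = (1 + 4·7 + 13)/6 = 42/6 = 7; σ²_B = ((13−1)/6)² = 4.000
te_C = (3 + 4·6 + 15)/6 = 42/6 = 7; σ²_C = ((15−3)/6)² = 4.000
te_D = (11 + 4·13 + 15)/6 = 78/6 = 13; σ²_D = ((15−11)/6)² = 0.444
te_E = (6 + 4·7 + 20)/6 = 54/6 = 9; σ²_E = ((20−6)/6)² = 5.444
te_F = (4 + 4·9 + 14)/6 = 54/6 = 9; σ²_F = ((14−4)/6)² = 2.778

Forward pass:
ES_A = 0; EF_A = 12
ES_B = 12; EF_B = 12+7 = 19
ES_C = 12; EF_C = 12+7 = 19
ES_D = 19; EF_D = 19+13 = 32
ES_E = 19; EF_E = 19+9 = 28
ES_F = max(EF_C=19, EF_D=32, EF_E=28) = 32; EF_F = 32+9 = 41
Expected project duration μ = 41 weeks. Critical path: A → B → D → F.

Variance along critical path = 1.000 + 4.000 + 0.444 + 2.778 = 8.222; σ = √8.222 = 2.867 weeks.
Z = (44 − 41) / 2.867 = 1.046
P(T ≤ 44) = Φ(1.046) ≈ 0.852

0.852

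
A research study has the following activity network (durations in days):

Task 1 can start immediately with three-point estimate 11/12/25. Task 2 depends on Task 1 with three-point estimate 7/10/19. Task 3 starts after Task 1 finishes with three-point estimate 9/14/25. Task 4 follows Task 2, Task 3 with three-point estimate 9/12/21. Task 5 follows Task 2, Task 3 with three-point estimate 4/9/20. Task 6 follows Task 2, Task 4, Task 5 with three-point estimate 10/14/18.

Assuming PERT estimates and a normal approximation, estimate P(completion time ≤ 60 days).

0.825

te_Task 1 = (11 + 4·12 + 25)/6 = 84/6 = 14; σ²_Task 1 = ((25−11)/6)² = 5.444
te_Task 2 = (7 + 4·10 + 19)/6 = 66/6 = 11; σ²_Task 2 = ((19−7)/6)² = 4.000
te_Task 3 = (9 + 4·14 + 25)/6 = 90/6 = 15; σ²_Task 3 = ((25−9)/6)² = 7.111
te_Task 4 = (9 + 4·12 + 21)/6 = 78/6 = 13; σ²_Task 4 = ((21−9)/6)² = 4.000
te_Task 5 = (4 + 4·9 + 20)/6 = 60/6 = 10; σ²_Task 5 = ((20−4)/6)² = 7.111
te_Task 6 = (10 + 4·14 + 18)/6 = 84/6 = 14; σ²_Task 6 = ((18−10)/6)² = 1.778

Forward pass:
ES_Task 1 = 0; EF_Task 1 = 14
ES_Task 2 = 14; EF_Task 2 = 14+11 = 25
ES_Task 3 = 14; EF_Task 3 = 14+15 = 29
ES_Task 4 = max(EF_Task 2=25, EF_Task 3=29) = 29; EF_Task 4 = 29+13 = 42
ES_Task 5 = max(EF_Task 2=25, EF_Task 3=29) = 29; EF_Task 5 = 29+10 = 39
ES_Task 6 = max(EF_Task 2=25, EF_Task 4=42, EF_Task 5=39) = 42; EF_Task 6 = 42+14 = 56
Expected project duration μ = 56 days. Critical path: Task 1 → Task 3 → Task 4 → Task 6.

Variance along critical path = 5.444 + 7.111 + 4.000 + 1.778 = 18.333; σ = √18.333 = 4.282 days.
Z = (60 − 56) / 4.282 = 0.934
P(T ≤ 60) = Φ(0.934) ≈ 0.825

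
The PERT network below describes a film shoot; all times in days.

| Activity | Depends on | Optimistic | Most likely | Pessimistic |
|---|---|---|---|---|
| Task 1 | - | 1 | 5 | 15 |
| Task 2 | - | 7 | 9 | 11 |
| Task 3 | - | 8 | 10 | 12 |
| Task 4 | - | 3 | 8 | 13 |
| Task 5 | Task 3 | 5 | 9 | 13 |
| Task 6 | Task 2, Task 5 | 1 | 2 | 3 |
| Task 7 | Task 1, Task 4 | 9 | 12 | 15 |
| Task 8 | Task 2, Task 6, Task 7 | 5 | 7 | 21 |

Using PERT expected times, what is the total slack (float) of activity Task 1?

3 days

te_Task 1 = (1 + 4·5 + 15)/6 = 36/6 = 6
te_Task 2 = (7 + 4·9 + 11)/6 = 54/6 = 9
te_Task 3 = (8 + 4·10 + 12)/6 = 60/6 = 10
te_Task 4 = (3 + 4·8 + 13)/6 = 48/6 = 8
te_Task 5 = (5 + 4·9 + 13)/6 = 54/6 = 9
te_Task 6 = (1 + 4·2 + 3)/6 = 12/6 = 2
te_Task 7 = (9 + 4·12 + 15)/6 = 72/6 = 12
te_Task 8 = (5 + 4·7 + 21)/6 = 54/6 = 9

Forward pass:
ES_Task 1 = 0; EF_Task 1 = 6
ES_Task 2 = 0; EF_Task 2 = 9
ES_Task 3 = 0; EF_Task 3 = 10
ES_Task 4 = 0; EF_Task 4 = 8
ES_Task 5 = 10; EF_Task 5 = 10+9 = 19
ES_Task 6 = max(EF_Task 2=9, EF_Task 5=19) = 19; EF_Task 6 = 19+2 = 21
ES_Task 7 = max(EF_Task 1=6, EF_Task 4=8) = 8; EF_Task 7 = 8+12 = 20
ES_Task 8 = max(EF_Task 2=9, EF_Task 6=21, EF_Task 7=20) = 21; EF_Task 8 = 21+9 = 30
Expected project duration μ = 30 days. Critical path: Task 3 → Task 5 → Task 6 → Task 8.

Backward pass:
LF_Task 8 = 30; LS_Task 8 = 30−9 = 21
LF_Task 7 = LS_Task 8 = 21; LS_Task 7 = 21−12 = 9
LF_Task 6 = LS_Task 8 = 21; LS_Task 6 = 21−2 = 19
LF_Task 5 = LS_Task 6 = 19; LS_Task 5 = 19−9 = 10
LF_Task 4 = LS_Task 7 = 9; LS_Task 4 = 9−8 = 1
LF_Task 3 = LS_Task 5 = 10; LS_Task 3 = 10−10 = 0
LF_Task 2 = min(LS_Task 6=19, LS_Task 8=21) = 19; LS_Task 2 = 19−9 = 10
LF_Task 1 = LS_Task 7 = 9; LS_Task 1 = 9−6 = 3
Slack_Task 1 = LS_Task 1 − ES_Task 1 = 3 − 0 = 3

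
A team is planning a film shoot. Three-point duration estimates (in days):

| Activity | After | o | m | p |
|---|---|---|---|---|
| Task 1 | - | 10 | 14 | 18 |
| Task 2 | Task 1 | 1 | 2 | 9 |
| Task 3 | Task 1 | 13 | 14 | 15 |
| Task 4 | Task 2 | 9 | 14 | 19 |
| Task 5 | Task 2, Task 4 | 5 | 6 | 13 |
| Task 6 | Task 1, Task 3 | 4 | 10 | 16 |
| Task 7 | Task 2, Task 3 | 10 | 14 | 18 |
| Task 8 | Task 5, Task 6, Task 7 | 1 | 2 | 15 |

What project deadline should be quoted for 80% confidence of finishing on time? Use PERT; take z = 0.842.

te_Task 1 = (10 + 4·14 + 18)/6 = 84/6 = 14; σ²_Task 1 = ((18−10)/6)² = 1.778
te_Task 2 = (1 + 4·2 + 9)/6 = 18/6 = 3; σ²_Task 2 = ((9−1)/6)² = 1.778
te_Task 3 = (13 + 4·14 + 15)/6 = 84/6 = 14; σ²_Task 3 = ((15−13)/6)² = 0.111
te_Task 4 = (9 + 4·14 + 19)/6 = 84/6 = 14; σ²_Task 4 = ((19−9)/6)² = 2.778
te_Task 5 = (5 + 4·6 + 13)/6 = 42/6 = 7; σ²_Task 5 = ((13−5)/6)² = 1.778
te_Task 6 = (4 + 4·10 + 16)/6 = 60/6 = 10; σ²_Task 6 = ((16−4)/6)² = 4.000
te_Task 7 = (10 + 4·14 + 18)/6 = 84/6 = 14; σ²_Task 7 = ((18−10)/6)² = 1.778
te_Task 8 = (1 + 4·2 + 15)/6 = 24/6 = 4; σ²_Task 8 = ((15−1)/6)² = 5.444

Forward pass:
ES_Task 1 = 0; EF_Task 1 = 14
ES_Task 2 = 14; EF_Task 2 = 14+3 = 17
ES_Task 3 = 14; EF_Task 3 = 14+14 = 28
ES_Task 4 = 17; EF_Task 4 = 17+14 = 31
ES_Task 5 = max(EF_Task 2=17, EF_Task 4=31) = 31; EF_Task 5 = 31+7 = 38
ES_Task 6 = max(EF_Task 1=14, EF_Task 3=28) = 28; EF_Task 6 = 28+10 = 38
ES_Task 7 = max(EF_Task 2=17, EF_Task 3=28) = 28; EF_Task 7 = 28+14 = 42
ES_Task 8 = max(EF_Task 5=38, EF_Task 6=38, EF_Task 7=42) = 42; EF_Task 8 = 42+4 = 46
Expected project duration μ = 46 days. Critical path: Task 1 → Task 3 → Task 7 → Task 8.

Variance along critical path = 1.778 + 0.111 + 1.778 + 5.444 = 9.111; σ = 3.018 days.
D = μ + z·σ = 46 + 0.842·3.018 = 48.5 days

48.5 days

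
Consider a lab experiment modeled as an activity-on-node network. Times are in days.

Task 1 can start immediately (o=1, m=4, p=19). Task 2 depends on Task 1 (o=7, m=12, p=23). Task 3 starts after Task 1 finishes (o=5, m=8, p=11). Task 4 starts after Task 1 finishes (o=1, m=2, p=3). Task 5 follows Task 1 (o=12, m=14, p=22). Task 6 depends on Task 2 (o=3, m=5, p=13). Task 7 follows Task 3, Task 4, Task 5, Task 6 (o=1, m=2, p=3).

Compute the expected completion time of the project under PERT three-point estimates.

27 days

te_Task 1 = (1 + 4·4 + 19)/6 = 36/6 = 6
te_Task 2 = (7 + 4·12 + 23)/6 = 78/6 = 13
te_Task 3 = (5 + 4·8 + 11)/6 = 48/6 = 8
te_Task 4 = (1 + 4·2 + 3)/6 = 12/6 = 2
te_Task 5 = (12 + 4·14 + 22)/6 = 90/6 = 15
te_Task 6 = (3 + 4·5 + 13)/6 = 36/6 = 6
te_Task 7 = (1 + 4·2 + 3)/6 = 12/6 = 2

Forward pass:
ES_Task 1 = 0; EF_Task 1 = 6
ES_Task 2 = 6; EF_Task 2 = 6+13 = 19
ES_Task 3 = 6; EF_Task 3 = 6+8 = 14
ES_Task 4 = 6; EF_Task 4 = 6+2 = 8
ES_Task 5 = 6; EF_Task 5 = 6+15 = 21
ES_Task 6 = 19; EF_Task 6 = 19+6 = 25
ES_Task 7 = max(EF_Task 3=14, EF_Task 4=8, EF_Task 5=21, EF_Task 6=25) = 25; EF_Task 7 = 25+2 = 27
Expected project duration μ = 27 days. Critical path: Task 1 → Task 2 → Task 6 → Task 7.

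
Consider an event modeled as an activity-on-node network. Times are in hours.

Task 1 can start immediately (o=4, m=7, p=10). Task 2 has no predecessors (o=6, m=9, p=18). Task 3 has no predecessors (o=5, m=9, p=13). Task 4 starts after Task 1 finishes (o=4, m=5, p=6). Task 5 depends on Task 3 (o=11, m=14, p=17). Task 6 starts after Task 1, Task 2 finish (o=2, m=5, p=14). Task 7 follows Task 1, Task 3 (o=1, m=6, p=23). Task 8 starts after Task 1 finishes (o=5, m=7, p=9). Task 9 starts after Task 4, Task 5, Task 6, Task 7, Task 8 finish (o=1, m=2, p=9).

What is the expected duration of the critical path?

26 hours

te_Task 1 = (4 + 4·7 + 10)/6 = 42/6 = 7
te_Task 2 = (6 + 4·9 + 18)/6 = 60/6 = 10
te_Task 3 = (5 + 4·9 + 13)/6 = 54/6 = 9
te_Task 4 = (4 + 4·5 + 6)/6 = 30/6 = 5
te_Task 5 = (11 + 4·14 + 17)/6 = 84/6 = 14
te_Task 6 = (2 + 4·5 + 14)/6 = 36/6 = 6
te_Task 7 = (1 + 4·6 + 23)/6 = 48/6 = 8
te_Task 8 = (5 + 4·7 + 9)/6 = 42/6 = 7
te_Task 9 = (1 + 4·2 + 9)/6 = 18/6 = 3

Forward pass:
ES_Task 1 = 0; EF_Task 1 = 7
ES_Task 2 = 0; EF_Task 2 = 10
ES_Task 3 = 0; EF_Task 3 = 9
ES_Task 4 = 7; EF_Task 4 = 7+5 = 12
ES_Task 5 = 9; EF_Task 5 = 9+14 = 23
ES_Task 6 = max(EF_Task 1=7, EF_Task 2=10) = 10; EF_Task 6 = 10+6 = 16
ES_Task 7 = max(EF_Task 1=7, EF_Task 3=9) = 9; EF_Task 7 = 9+8 = 17
ES_Task 8 = 7; EF_Task 8 = 7+7 = 14
ES_Task 9 = max(EF_Task 4=12, EF_Task 5=23, EF_Task 6=16, EF_Task 7=17, EF_Task 8=14) = 23; EF_Task 9 = 23+3 = 26
Expected project duration μ = 26 hours. Critical path: Task 3 → Task 5 → Task 9.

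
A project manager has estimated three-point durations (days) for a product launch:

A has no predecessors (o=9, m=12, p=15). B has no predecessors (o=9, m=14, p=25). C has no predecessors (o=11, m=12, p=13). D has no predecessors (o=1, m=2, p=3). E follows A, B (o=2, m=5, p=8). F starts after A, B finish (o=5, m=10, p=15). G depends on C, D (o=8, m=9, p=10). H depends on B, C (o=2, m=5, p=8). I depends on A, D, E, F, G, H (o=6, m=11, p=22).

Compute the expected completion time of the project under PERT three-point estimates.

37 days

te_A = (9 + 4·12 + 15)/6 = 72/6 = 12
te_B = (9 + 4·14 + 25)/6 = 90/6 = 15
te_C = (11 + 4·12 + 13)/6 = 72/6 = 12
te_D = (1 + 4·2 + 3)/6 = 12/6 = 2
te_E = (2 + 4·5 + 8)/6 = 30/6 = 5
te_F = (5 + 4·10 + 15)/6 = 60/6 = 10
te_G = (8 + 4·9 + 10)/6 = 54/6 = 9
te_H = (2 + 4·5 + 8)/6 = 30/6 = 5
te_I = (6 + 4·11 + 22)/6 = 72/6 = 12

Forward pass:
ES_A = 0; EF_A = 12
ES_B = 0; EF_B = 15
ES_C = 0; EF_C = 12
ES_D = 0; EF_D = 2
ES_E = max(EF_A=12, EF_B=15) = 15; EF_E = 15+5 = 20
ES_F = max(EF_A=12, EF_B=15) = 15; EF_F = 15+10 = 25
ES_G = max(EF_C=12, EF_D=2) = 12; EF_G = 12+9 = 21
ES_H = max(EF_B=15, EF_C=12) = 15; EF_H = 15+5 = 20
ES_I = max(EF_A=12, EF_D=2, EF_E=20, EF_F=25, EF_G=21, EF_H=20) = 25; EF_I = 25+12 = 37
Expected project duration μ = 37 days. Critical path: B → F → I.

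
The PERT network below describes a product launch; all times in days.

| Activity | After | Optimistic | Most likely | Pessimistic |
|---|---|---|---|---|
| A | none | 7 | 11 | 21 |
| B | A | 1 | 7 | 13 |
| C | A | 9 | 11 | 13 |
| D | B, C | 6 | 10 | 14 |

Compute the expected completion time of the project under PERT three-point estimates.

33 days

te_A = (7 + 4·11 + 21)/6 = 72/6 = 12
te_B = (1 + 4·7 + 13)/6 = 42/6 = 7
te_C = (9 + 4·11 + 13)/6 = 66/6 = 11
te_D = (6 + 4·10 + 14)/6 = 60/6 = 10

Forward pass:
ES_A = 0; EF_A = 12
ES_B = 12; EF_B = 12+7 = 19
ES_C = 12; EF_C = 12+11 = 23
ES_D = max(EF_B=19, EF_C=23) = 23; EF_D = 23+10 = 33
Expected project duration μ = 33 days. Critical path: A → C → D.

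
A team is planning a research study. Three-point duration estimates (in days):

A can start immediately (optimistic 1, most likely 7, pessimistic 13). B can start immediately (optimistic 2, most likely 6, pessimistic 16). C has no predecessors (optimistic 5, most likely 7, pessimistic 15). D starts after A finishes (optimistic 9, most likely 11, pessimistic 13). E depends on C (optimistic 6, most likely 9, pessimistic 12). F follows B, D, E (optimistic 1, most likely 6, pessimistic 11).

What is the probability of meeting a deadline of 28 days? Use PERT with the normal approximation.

0.932

te_A = (1 + 4·7 + 13)/6 = 42/6 = 7; σ²_A = ((13−1)/6)² = 4.000
te_B = (2 + 4·6 + 16)/6 = 42/6 = 7; σ²_B = ((16−2)/6)² = 5.444
te_C = (5 + 4·7 + 15)/6 = 48/6 = 8; σ²_C = ((15−5)/6)² = 2.778
te_D = (9 + 4·11 + 13)/6 = 66/6 = 11; σ²_D = ((13−9)/6)² = 0.444
te_E = (6 + 4·9 + 12)/6 = 54/6 = 9; σ²_E = ((12−6)/6)² = 1.000
te_F = (1 + 4·6 + 11)/6 = 36/6 = 6; σ²_F = ((11−1)/6)² = 2.778

Forward pass:
ES_A = 0; EF_A = 7
ES_B = 0; EF_B = 7
ES_C = 0; EF_C = 8
ES_D = 7; EF_D = 7+11 = 18
ES_E = 8; EF_E = 8+9 = 17
ES_F = max(EF_B=7, EF_D=18, EF_E=17) = 18; EF_F = 18+6 = 24
Expected project duration μ = 24 days. Critical path: A → D → F.

Variance along critical path = 4.000 + 0.444 + 2.778 = 7.222; σ = √7.222 = 2.687 days.
Z = (28 − 24) / 2.687 = 1.488
P(T ≤ 28) = Φ(1.488) ≈ 0.932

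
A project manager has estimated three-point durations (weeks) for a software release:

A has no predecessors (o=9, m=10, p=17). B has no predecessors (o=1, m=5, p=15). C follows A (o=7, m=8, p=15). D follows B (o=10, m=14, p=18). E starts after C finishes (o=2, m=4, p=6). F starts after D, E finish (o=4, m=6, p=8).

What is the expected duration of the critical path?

30 weeks

te_A = (9 + 4·10 + 17)/6 = 66/6 = 11
te_B = (1 + 4·5 + 15)/6 = 36/6 = 6
te_C = (7 + 4·8 + 15)/6 = 54/6 = 9
te_D = (10 + 4·14 + 18)/6 = 84/6 = 14
te_E = (2 + 4·4 + 6)/6 = 24/6 = 4
te_F = (4 + 4·6 + 8)/6 = 36/6 = 6

Forward pass:
ES_A = 0; EF_A = 11
ES_B = 0; EF_B = 6
ES_C = 11; EF_C = 11+9 = 20
ES_D = 6; EF_D = 6+14 = 20
ES_E = 20; EF_E = 20+4 = 24
ES_F = max(EF_D=20, EF_E=24) = 24; EF_F = 24+6 = 30
Expected project duration μ = 30 weeks. Critical path: A → C → E → F.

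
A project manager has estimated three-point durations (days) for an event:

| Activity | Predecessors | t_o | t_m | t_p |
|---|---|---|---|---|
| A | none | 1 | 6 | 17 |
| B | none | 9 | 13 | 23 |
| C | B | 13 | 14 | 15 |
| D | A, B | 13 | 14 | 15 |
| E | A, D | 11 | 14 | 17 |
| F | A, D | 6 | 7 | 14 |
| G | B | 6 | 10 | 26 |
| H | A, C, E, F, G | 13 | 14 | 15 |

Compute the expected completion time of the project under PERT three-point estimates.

te_A = (1 + 4·6 + 17)/6 = 42/6 = 7
te_B = (9 + 4·13 + 23)/6 = 84/6 = 14
te_C = (13 + 4·14 + 15)/6 = 84/6 = 14
te_D = (13 + 4·14 + 15)/6 = 84/6 = 14
te_E = (11 + 4·14 + 17)/6 = 84/6 = 14
te_F = (6 + 4·7 + 14)/6 = 48/6 = 8
te_G = (6 + 4·10 + 26)/6 = 72/6 = 12
te_H = (13 + 4·14 + 15)/6 = 84/6 = 14

Forward pass:
ES_A = 0; EF_A = 7
ES_B = 0; EF_B = 14
ES_C = 14; EF_C = 14+14 = 28
ES_D = max(EF_A=7, EF_B=14) = 14; EF_D = 14+14 = 28
ES_E = max(EF_A=7, EF_D=28) = 28; EF_E = 28+14 = 42
ES_F = max(EF_A=7, EF_D=28) = 28; EF_F = 28+8 = 36
ES_G = 14; EF_G = 14+12 = 26
ES_H = max(EF_A=7, EF_C=28, EF_E=42, EF_F=36, EF_G=26) = 42; EF_H = 42+14 = 56
Expected project duration μ = 56 days. Critical path: B → D → E → H.

56 days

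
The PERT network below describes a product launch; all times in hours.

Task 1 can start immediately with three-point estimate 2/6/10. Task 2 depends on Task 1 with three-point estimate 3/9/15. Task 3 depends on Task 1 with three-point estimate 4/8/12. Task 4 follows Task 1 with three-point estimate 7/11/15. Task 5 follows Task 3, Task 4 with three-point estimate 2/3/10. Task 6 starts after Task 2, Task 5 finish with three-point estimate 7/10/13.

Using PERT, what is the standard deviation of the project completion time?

te_Task 1 = (2 + 4·6 + 10)/6 = 36/6 = 6; σ²_Task 1 = ((10−2)/6)² = 1.778
te_Task 2 = (3 + 4·9 + 15)/6 = 54/6 = 9; σ²_Task 2 = ((15−3)/6)² = 4.000
te_Task 3 = (4 + 4·8 + 12)/6 = 48/6 = 8; σ²_Task 3 = ((12−4)/6)² = 1.778
te_Task 4 = (7 + 4·11 + 15)/6 = 66/6 = 11; σ²_Task 4 = ((15−7)/6)² = 1.778
te_Task 5 = (2 + 4·3 + 10)/6 = 24/6 = 4; σ²_Task 5 = ((10−2)/6)² = 1.778
te_Task 6 = (7 + 4·10 + 13)/6 = 60/6 = 10; σ²_Task 6 = ((13−7)/6)² = 1.000

Forward pass:
ES_Task 1 = 0; EF_Task 1 = 6
ES_Task 2 = 6; EF_Task 2 = 6+9 = 15
ES_Task 3 = 6; EF_Task 3 = 6+8 = 14
ES_Task 4 = 6; EF_Task 4 = 6+11 = 17
ES_Task 5 = max(EF_Task 3=14, EF_Task 4=17) = 17; EF_Task 5 = 17+4 = 21
ES_Task 6 = max(EF_Task 2=15, EF_Task 5=21) = 21; EF_Task 6 = 21+10 = 31
Expected project duration μ = 31 hours. Critical path: Task 1 → Task 4 → Task 5 → Task 6.

Variance along critical path = 1.778 + 1.778 + 1.778 + 1.000 = 6.333
σ = √6.333 = 2.517 hours

2.52 hours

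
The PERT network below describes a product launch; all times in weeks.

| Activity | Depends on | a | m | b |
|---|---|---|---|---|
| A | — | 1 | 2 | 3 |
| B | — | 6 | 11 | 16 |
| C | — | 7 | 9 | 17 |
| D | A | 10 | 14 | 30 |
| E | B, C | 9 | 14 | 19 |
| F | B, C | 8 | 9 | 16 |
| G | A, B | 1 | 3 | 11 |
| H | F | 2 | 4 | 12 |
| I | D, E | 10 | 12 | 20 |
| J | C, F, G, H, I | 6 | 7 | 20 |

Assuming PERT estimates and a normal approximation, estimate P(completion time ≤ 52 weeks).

te_A = (1 + 4·2 + 3)/6 = 12/6 = 2; σ²_A = ((3−1)/6)² = 0.111
te_B = (6 + 4·11 + 16)/6 = 66/6 = 11; σ²_B = ((16−6)/6)² = 2.778
te_C = (7 + 4·9 + 17)/6 = 60/6 = 10; σ²_C = ((17−7)/6)² = 2.778
te_D = (10 + 4·14 + 30)/6 = 96/6 = 16; σ²_D = ((30−10)/6)² = 11.111
te_E = (9 + 4·14 + 19)/6 = 84/6 = 14; σ²_E = ((19−9)/6)² = 2.778
te_F = (8 + 4·9 + 16)/6 = 60/6 = 10; σ²_F = ((16−8)/6)² = 1.778
te_G = (1 + 4·3 + 11)/6 = 24/6 = 4; σ²_G = ((11−1)/6)² = 2.778
te_H = (2 + 4·4 + 12)/6 = 30/6 = 5; σ²_H = ((12−2)/6)² = 2.778
te_I = (10 + 4·12 + 20)/6 = 78/6 = 13; σ²_I = ((20−10)/6)² = 2.778
te_J = (6 + 4·7 + 20)/6 = 54/6 = 9; σ²_J = ((20−6)/6)² = 5.444

Forward pass:
ES_A = 0; EF_A = 2
ES_B = 0; EF_B = 11
ES_C = 0; EF_C = 10
ES_D = 2; EF_D = 2+16 = 18
ES_E = max(EF_B=11, EF_C=10) = 11; EF_E = 11+14 = 25
ES_F = max(EF_B=11, EF_C=10) = 11; EF_F = 11+10 = 21
ES_G = max(EF_A=2, EF_B=11) = 11; EF_G = 11+4 = 15
ES_H = 21; EF_H = 21+5 = 26
ES_I = max(EF_D=18, EF_E=25) = 25; EF_I = 25+13 = 38
ES_J = max(EF_C=10, EF_F=21, EF_G=15, EF_H=26, EF_I=38) = 38; EF_J = 38+9 = 47
Expected project duration μ = 47 weeks. Critical path: B → E → I → J.

Variance along critical path = 2.778 + 2.778 + 2.778 + 5.444 = 13.778; σ = √13.778 = 3.712 weeks.
Z = (52 − 47) / 3.712 = 1.347
P(T ≤ 52) = Φ(1.347) ≈ 0.911

0.911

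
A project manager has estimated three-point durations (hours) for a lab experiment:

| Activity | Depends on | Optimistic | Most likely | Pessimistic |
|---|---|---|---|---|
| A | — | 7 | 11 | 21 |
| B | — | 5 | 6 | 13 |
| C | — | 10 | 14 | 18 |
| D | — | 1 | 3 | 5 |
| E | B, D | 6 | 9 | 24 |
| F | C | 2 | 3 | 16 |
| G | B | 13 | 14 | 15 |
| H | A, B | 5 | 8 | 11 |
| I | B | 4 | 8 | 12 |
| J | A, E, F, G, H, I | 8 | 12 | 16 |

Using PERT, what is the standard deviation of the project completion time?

te_A = (7 + 4·11 + 21)/6 = 72/6 = 12; σ²_A = ((21−7)/6)² = 5.444
te_B = (5 + 4·6 + 13)/6 = 42/6 = 7; σ²_B = ((13−5)/6)² = 1.778
te_C = (10 + 4·14 + 18)/6 = 84/6 = 14; σ²_C = ((18−10)/6)² = 1.778
te_D = (1 + 4·3 + 5)/6 = 18/6 = 3; σ²_D = ((5−1)/6)² = 0.444
te_E = (6 + 4·9 + 24)/6 = 66/6 = 11; σ²_E = ((24−6)/6)² = 9.000
te_F = (2 + 4·3 + 16)/6 = 30/6 = 5; σ²_F = ((16−2)/6)² = 5.444
te_G = (13 + 4·14 + 15)/6 = 84/6 = 14; σ²_G = ((15−13)/6)² = 0.111
te_H = (5 + 4·8 + 11)/6 = 48/6 = 8; σ²_H = ((11−5)/6)² = 1.000
te_I = (4 + 4·8 + 12)/6 = 48/6 = 8; σ²_I = ((12−4)/6)² = 1.778
te_J = (8 + 4·12 + 16)/6 = 72/6 = 12; σ²_J = ((16−8)/6)² = 1.778

Forward pass:
ES_A = 0; EF_A = 12
ES_B = 0; EF_B = 7
ES_C = 0; EF_C = 14
ES_D = 0; EF_D = 3
ES_E = max(EF_B=7, EF_D=3) = 7; EF_E = 7+11 = 18
ES_F = 14; EF_F = 14+5 = 19
ES_G = 7; EF_G = 7+14 = 21
ES_H = max(EF_A=12, EF_B=7) = 12; EF_H = 12+8 = 20
ES_I = 7; EF_I = 7+8 = 15
ES_J = max(EF_A=12, EF_E=18, EF_F=19, EF_G=21, EF_H=20, EF_I=15) = 21; EF_J = 21+12 = 33
Expected project duration μ = 33 hours. Critical path: B → G → J.

Variance along critical path = 1.778 + 0.111 + 1.778 = 3.667
σ = √3.667 = 1.915 hours

1.91 hours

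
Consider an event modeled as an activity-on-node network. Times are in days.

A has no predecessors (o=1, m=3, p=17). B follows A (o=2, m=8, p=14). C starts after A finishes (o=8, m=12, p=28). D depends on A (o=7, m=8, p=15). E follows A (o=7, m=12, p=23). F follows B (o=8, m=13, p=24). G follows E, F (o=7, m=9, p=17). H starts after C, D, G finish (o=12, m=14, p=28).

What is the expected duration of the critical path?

te_A = (1 + 4·3 + 17)/6 = 30/6 = 5
te_B = (2 + 4·8 + 14)/6 = 48/6 = 8
te_C = (8 + 4·12 + 28)/6 = 84/6 = 14
te_D = (7 + 4·8 + 15)/6 = 54/6 = 9
te_E = (7 + 4·12 + 23)/6 = 78/6 = 13
te_F = (8 + 4·13 + 24)/6 = 84/6 = 14
te_G = (7 + 4·9 + 17)/6 = 60/6 = 10
te_H = (12 + 4·14 + 28)/6 = 96/6 = 16

Forward pass:
ES_A = 0; EF_A = 5
ES_B = 5; EF_B = 5+8 = 13
ES_C = 5; EF_C = 5+14 = 19
ES_D = 5; EF_D = 5+9 = 14
ES_E = 5; EF_E = 5+13 = 18
ES_F = 13; EF_F = 13+14 = 27
ES_G = max(EF_E=18, EF_F=27) = 27; EF_G = 27+10 = 37
ES_H = max(EF_C=19, EF_D=14, EF_G=37) = 37; EF_H = 37+16 = 53
Expected project duration μ = 53 days. Critical path: A → B → F → G → H.

53 days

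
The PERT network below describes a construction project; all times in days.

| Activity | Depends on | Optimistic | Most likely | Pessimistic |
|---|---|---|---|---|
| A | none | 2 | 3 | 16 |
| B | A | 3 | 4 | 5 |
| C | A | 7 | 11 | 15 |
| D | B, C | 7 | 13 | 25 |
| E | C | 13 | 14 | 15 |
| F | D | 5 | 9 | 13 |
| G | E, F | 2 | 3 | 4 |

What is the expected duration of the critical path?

te_A = (2 + 4·3 + 16)/6 = 30/6 = 5
te_B = (3 + 4·4 + 5)/6 = 24/6 = 4
te_C = (7 + 4·11 + 15)/6 = 66/6 = 11
te_D = (7 + 4·13 + 25)/6 = 84/6 = 14
te_E = (13 + 4·14 + 15)/6 = 84/6 = 14
te_F = (5 + 4·9 + 13)/6 = 54/6 = 9
te_G = (2 + 4·3 + 4)/6 = 18/6 = 3

Forward pass:
ES_A = 0; EF_A = 5
ES_B = 5; EF_B = 5+4 = 9
ES_C = 5; EF_C = 5+11 = 16
ES_D = max(EF_B=9, EF_C=16) = 16; EF_D = 16+14 = 30
ES_E = 16; EF_E = 16+14 = 30
ES_F = 30; EF_F = 30+9 = 39
ES_G = max(EF_E=30, EF_F=39) = 39; EF_G = 39+3 = 42
Expected project duration μ = 42 days. Critical path: A → C → D → F → G.

42 days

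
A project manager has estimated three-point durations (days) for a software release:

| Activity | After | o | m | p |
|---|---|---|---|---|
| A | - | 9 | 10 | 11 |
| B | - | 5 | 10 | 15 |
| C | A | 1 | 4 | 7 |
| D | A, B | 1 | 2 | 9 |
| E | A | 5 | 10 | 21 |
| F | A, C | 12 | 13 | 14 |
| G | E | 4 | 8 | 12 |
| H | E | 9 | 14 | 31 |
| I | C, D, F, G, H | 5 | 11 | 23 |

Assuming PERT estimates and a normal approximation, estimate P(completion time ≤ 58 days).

0.951

te_A = (9 + 4·10 + 11)/6 = 60/6 = 10; σ²_A = ((11−9)/6)² = 0.111
te_B = (5 + 4·10 + 15)/6 = 60/6 = 10; σ²_B = ((15−5)/6)² = 2.778
te_C = (1 + 4·4 + 7)/6 = 24/6 = 4; σ²_C = ((7−1)/6)² = 1.000
te_D = (1 + 4·2 + 9)/6 = 18/6 = 3; σ²_D = ((9−1)/6)² = 1.778
te_E = (5 + 4·10 + 21)/6 = 66/6 = 11; σ²_E = ((21−5)/6)² = 7.111
te_F = (12 + 4·13 + 14)/6 = 78/6 = 13; σ²_F = ((14−12)/6)² = 0.111
te_G = (4 + 4·8 + 12)/6 = 48/6 = 8; σ²_G = ((12−4)/6)² = 1.778
te_H = (9 + 4·14 + 31)/6 = 96/6 = 16; σ²_H = ((31−9)/6)² = 13.444
te_I = (5 + 4·11 + 23)/6 = 72/6 = 12; σ²_I = ((23−5)/6)² = 9.000

Forward pass:
ES_A = 0; EF_A = 10
ES_B = 0; EF_B = 10
ES_C = 10; EF_C = 10+4 = 14
ES_D = max(EF_A=10, EF_B=10) = 10; EF_D = 10+3 = 13
ES_E = 10; EF_E = 10+11 = 21
ES_F = max(EF_A=10, EF_C=14) = 14; EF_F = 14+13 = 27
ES_G = 21; EF_G = 21+8 = 29
ES_H = 21; EF_H = 21+16 = 37
ES_I = max(EF_C=14, EF_D=13, EF_F=27, EF_G=29, EF_H=37) = 37; EF_I = 37+12 = 49
Expected project duration μ = 49 days. Critical path: A → E → H → I.

Variance along critical path = 0.111 + 7.111 + 13.444 + 9.000 = 29.667; σ = √29.667 = 5.447 days.
Z = (58 − 49) / 5.447 = 1.652
P(T ≤ 58) = Φ(1.652) ≈ 0.951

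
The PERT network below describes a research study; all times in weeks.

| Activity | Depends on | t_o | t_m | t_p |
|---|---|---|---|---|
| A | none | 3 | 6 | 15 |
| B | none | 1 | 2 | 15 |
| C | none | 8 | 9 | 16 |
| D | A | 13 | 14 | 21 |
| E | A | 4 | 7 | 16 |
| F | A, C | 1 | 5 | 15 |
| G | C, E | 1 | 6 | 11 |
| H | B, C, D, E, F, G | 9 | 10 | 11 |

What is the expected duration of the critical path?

32 weeks

te_A = (3 + 4·6 + 15)/6 = 42/6 = 7
te_B = (1 + 4·2 + 15)/6 = 24/6 = 4
te_C = (8 + 4·9 + 16)/6 = 60/6 = 10
te_D = (13 + 4·14 + 21)/6 = 90/6 = 15
te_E = (4 + 4·7 + 16)/6 = 48/6 = 8
te_F = (1 + 4·5 + 15)/6 = 36/6 = 6
te_G = (1 + 4·6 + 11)/6 = 36/6 = 6
te_H = (9 + 4·10 + 11)/6 = 60/6 = 10

Forward pass:
ES_A = 0; EF_A = 7
ES_B = 0; EF_B = 4
ES_C = 0; EF_C = 10
ES_D = 7; EF_D = 7+15 = 22
ES_E = 7; EF_E = 7+8 = 15
ES_F = max(EF_A=7, EF_C=10) = 10; EF_F = 10+6 = 16
ES_G = max(EF_C=10, EF_E=15) = 15; EF_G = 15+6 = 21
ES_H = max(EF_B=4, EF_C=10, EF_D=22, EF_E=15, EF_F=16, EF_G=21) = 22; EF_H = 22+10 = 32
Expected project duration μ = 32 weeks. Critical path: A → D → H.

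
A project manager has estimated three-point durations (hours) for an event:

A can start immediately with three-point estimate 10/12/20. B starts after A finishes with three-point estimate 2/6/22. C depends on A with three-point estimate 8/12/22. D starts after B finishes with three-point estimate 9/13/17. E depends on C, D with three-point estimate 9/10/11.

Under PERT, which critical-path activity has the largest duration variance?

te_A = (10 + 4·12 + 20)/6 = 78/6 = 13; σ²_A = ((20−10)/6)² = 2.778
te_B = (2 + 4·6 + 22)/6 = 48/6 = 8; σ²_B = ((22−2)/6)² = 11.111
te_C = (8 + 4·12 + 22)/6 = 78/6 = 13; σ²_C = ((22−8)/6)² = 5.444
te_D = (9 + 4·13 + 17)/6 = 78/6 = 13; σ²_D = ((17−9)/6)² = 1.778
te_E = (9 + 4·10 + 11)/6 = 60/6 = 10; σ²_E = ((11−9)/6)² = 0.111

Forward pass:
ES_A = 0; EF_A = 13
ES_B = 13; EF_B = 13+8 = 21
ES_C = 13; EF_C = 13+13 = 26
ES_D = 21; EF_D = 21+13 = 34
ES_E = max(EF_C=26, EF_D=34) = 34; EF_E = 34+10 = 44
Expected project duration μ = 44 hours. Critical path: A → B → D → E.

Variances on critical path: σ²_A=2.778, σ²_B=11.111, σ²_D=1.778, σ²_E=0.111.
Largest is σ²_B = 11.111.

B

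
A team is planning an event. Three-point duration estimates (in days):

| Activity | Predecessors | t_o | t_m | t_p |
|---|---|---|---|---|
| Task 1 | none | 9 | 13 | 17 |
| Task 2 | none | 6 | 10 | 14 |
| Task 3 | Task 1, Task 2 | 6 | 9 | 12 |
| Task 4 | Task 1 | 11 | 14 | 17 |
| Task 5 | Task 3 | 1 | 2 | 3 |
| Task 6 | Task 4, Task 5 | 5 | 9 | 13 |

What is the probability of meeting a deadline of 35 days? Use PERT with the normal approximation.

te_Task 1 = (9 + 4·13 + 17)/6 = 78/6 = 13; σ²_Task 1 = ((17−9)/6)² = 1.778
te_Task 2 = (6 + 4·10 + 14)/6 = 60/6 = 10; σ²_Task 2 = ((14−6)/6)² = 1.778
te_Task 3 = (6 + 4·9 + 12)/6 = 54/6 = 9; σ²_Task 3 = ((12−6)/6)² = 1.000
te_Task 4 = (11 + 4·14 + 17)/6 = 84/6 = 14; σ²_Task 4 = ((17−11)/6)² = 1.000
te_Task 5 = (1 + 4·2 + 3)/6 = 12/6 = 2; σ²_Task 5 = ((3−1)/6)² = 0.111
te_Task 6 = (5 + 4·9 + 13)/6 = 54/6 = 9; σ²_Task 6 = ((13−5)/6)² = 1.778

Forward pass:
ES_Task 1 = 0; EF_Task 1 = 13
ES_Task 2 = 0; EF_Task 2 = 10
ES_Task 3 = max(EF_Task 1=13, EF_Task 2=10) = 13; EF_Task 3 = 13+9 = 22
ES_Task 4 = 13; EF_Task 4 = 13+14 = 27
ES_Task 5 = 22; EF_Task 5 = 22+2 = 24
ES_Task 6 = max(EF_Task 4=27, EF_Task 5=24) = 27; EF_Task 6 = 27+9 = 36
Expected project duration μ = 36 days. Critical path: Task 1 → Task 4 → Task 6.

Variance along critical path = 1.778 + 1.000 + 1.778 = 4.556; σ = √4.556 = 2.134 days.
Z = (35 − 36) / 2.134 = -0.469
P(T ≤ 35) = Φ(-0.469) ≈ 0.320

0.320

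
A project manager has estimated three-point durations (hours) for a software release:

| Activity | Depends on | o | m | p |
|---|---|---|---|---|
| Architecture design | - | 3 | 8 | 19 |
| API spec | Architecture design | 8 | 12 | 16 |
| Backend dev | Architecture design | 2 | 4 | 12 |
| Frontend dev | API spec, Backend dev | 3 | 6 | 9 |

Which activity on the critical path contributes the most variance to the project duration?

Architecture design

te_Architecture design = (3 + 4·8 + 19)/6 = 54/6 = 9; σ²_Architecture design = ((19−3)/6)² = 7.111
te_API spec = (8 + 4·12 + 16)/6 = 72/6 = 12; σ²_API spec = ((16−8)/6)² = 1.778
te_Backend dev = (2 + 4·4 + 12)/6 = 30/6 = 5; σ²_Backend dev = ((12−2)/6)² = 2.778
te_Frontend dev = (3 + 4·6 + 9)/6 = 36/6 = 6; σ²_Frontend dev = ((9−3)/6)² = 1.000

Forward pass:
ES_Architecture design = 0; EF_Architecture design = 9
ES_API spec = 9; EF_API spec = 9+12 = 21
ES_Backend dev = 9; EF_Backend dev = 9+5 = 14
ES_Frontend dev = max(EF_API spec=21, EF_Backend dev=14) = 21; EF_Frontend dev = 21+6 = 27
Expected project duration μ = 27 hours. Critical path: Architecture design → API spec → Frontend dev.

Variances on critical path: σ²_Architecture design=7.111, σ²_API spec=1.778, σ²_Frontend dev=1.000.
Largest is σ²_Architecture design = 7.111.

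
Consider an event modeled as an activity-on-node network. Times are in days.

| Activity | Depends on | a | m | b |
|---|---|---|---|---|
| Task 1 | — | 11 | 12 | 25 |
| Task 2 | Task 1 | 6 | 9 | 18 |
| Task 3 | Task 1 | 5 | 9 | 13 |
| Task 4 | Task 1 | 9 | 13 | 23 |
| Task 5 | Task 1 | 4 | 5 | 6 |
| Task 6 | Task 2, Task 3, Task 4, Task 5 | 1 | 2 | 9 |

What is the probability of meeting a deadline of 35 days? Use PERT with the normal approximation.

0.869

te_Task 1 = (11 + 4·12 + 25)/6 = 84/6 = 14; σ²_Task 1 = ((25−11)/6)² = 5.444
te_Task 2 = (6 + 4·9 + 18)/6 = 60/6 = 10; σ²_Task 2 = ((18−6)/6)² = 4.000
te_Task 3 = (5 + 4·9 + 13)/6 = 54/6 = 9; σ²_Task 3 = ((13−5)/6)² = 1.778
te_Task 4 = (9 + 4·13 + 23)/6 = 84/6 = 14; σ²_Task 4 = ((23−9)/6)² = 5.444
te_Task 5 = (4 + 4·5 + 6)/6 = 30/6 = 5; σ²_Task 5 = ((6−4)/6)² = 0.111
te_Task 6 = (1 + 4·2 + 9)/6 = 18/6 = 3; σ²_Task 6 = ((9−1)/6)² = 1.778

Forward pass:
ES_Task 1 = 0; EF_Task 1 = 14
ES_Task 2 = 14; EF_Task 2 = 14+10 = 24
ES_Task 3 = 14; EF_Task 3 = 14+9 = 23
ES_Task 4 = 14; EF_Task 4 = 14+14 = 28
ES_Task 5 = 14; EF_Task 5 = 14+5 = 19
ES_Task 6 = max(EF_Task 2=24, EF_Task 3=23, EF_Task 4=28, EF_Task 5=19) = 28; EF_Task 6 = 28+3 = 31
Expected project duration μ = 31 days. Critical path: Task 1 → Task 4 → Task 6.

Variance along critical path = 5.444 + 5.444 + 1.778 = 12.667; σ = √12.667 = 3.559 days.
Z = (35 − 31) / 3.559 = 1.124
P(T ≤ 35) = Φ(1.124) ≈ 0.869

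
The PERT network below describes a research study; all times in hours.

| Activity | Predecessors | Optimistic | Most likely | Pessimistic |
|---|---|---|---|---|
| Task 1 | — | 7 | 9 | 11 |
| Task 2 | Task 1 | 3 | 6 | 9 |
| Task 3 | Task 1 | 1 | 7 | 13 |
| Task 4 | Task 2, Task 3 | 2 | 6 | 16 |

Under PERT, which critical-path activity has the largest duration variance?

Task 4

te_Task 1 = (7 + 4·9 + 11)/6 = 54/6 = 9; σ²_Task 1 = ((11−7)/6)² = 0.444
te_Task 2 = (3 + 4·6 + 9)/6 = 36/6 = 6; σ²_Task 2 = ((9−3)/6)² = 1.000
te_Task 3 = (1 + 4·7 + 13)/6 = 42/6 = 7; σ²_Task 3 = ((13−1)/6)² = 4.000
te_Task 4 = (2 + 4·6 + 16)/6 = 42/6 = 7; σ²_Task 4 = ((16−2)/6)² = 5.444

Forward pass:
ES_Task 1 = 0; EF_Task 1 = 9
ES_Task 2 = 9; EF_Task 2 = 9+6 = 15
ES_Task 3 = 9; EF_Task 3 = 9+7 = 16
ES_Task 4 = max(EF_Task 2=15, EF_Task 3=16) = 16; EF_Task 4 = 16+7 = 23
Expected project duration μ = 23 hours. Critical path: Task 1 → Task 3 → Task 4.

Variances on critical path: σ²_Task 1=0.444, σ²_Task 3=4.000, σ²_Task 4=5.444.
Largest is σ²_Task 4 = 5.444.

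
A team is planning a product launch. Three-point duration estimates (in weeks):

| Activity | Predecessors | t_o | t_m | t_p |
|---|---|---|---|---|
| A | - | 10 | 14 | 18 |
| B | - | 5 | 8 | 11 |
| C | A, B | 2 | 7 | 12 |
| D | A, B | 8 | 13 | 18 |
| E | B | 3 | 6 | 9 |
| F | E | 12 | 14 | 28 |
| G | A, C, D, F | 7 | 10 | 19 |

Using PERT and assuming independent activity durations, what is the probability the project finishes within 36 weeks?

0.084

te_A = (10 + 4·14 + 18)/6 = 84/6 = 14; σ²_A = ((18−10)/6)² = 1.778
te_B = (5 + 4·8 + 11)/6 = 48/6 = 8; σ²_B = ((11−5)/6)² = 1.000
te_C = (2 + 4·7 + 12)/6 = 42/6 = 7; σ²_C = ((12−2)/6)² = 2.778
te_D = (8 + 4·13 + 18)/6 = 78/6 = 13; σ²_D = ((18−8)/6)² = 2.778
te_E = (3 + 4·6 + 9)/6 = 36/6 = 6; σ²_E = ((9−3)/6)² = 1.000
te_F = (12 + 4·14 + 28)/6 = 96/6 = 16; σ²_F = ((28−12)/6)² = 7.111
te_G = (7 + 4·10 + 19)/6 = 66/6 = 11; σ²_G = ((19−7)/6)² = 4.000

Forward pass:
ES_A = 0; EF_A = 14
ES_B = 0; EF_B = 8
ES_C = max(EF_A=14, EF_B=8) = 14; EF_C = 14+7 = 21
ES_D = max(EF_A=14, EF_B=8) = 14; EF_D = 14+13 = 27
ES_E = 8; EF_E = 8+6 = 14
ES_F = 14; EF_F = 14+16 = 30
ES_G = max(EF_A=14, EF_C=21, EF_D=27, EF_F=30) = 30; EF_G = 30+11 = 41
Expected project duration μ = 41 weeks. Critical path: B → E → F → G.

Variance along critical path = 1.000 + 1.000 + 7.111 + 4.000 = 13.111; σ = √13.111 = 3.621 weeks.
Z = (36 − 41) / 3.621 = -1.381
P(T ≤ 36) = Φ(-1.381) ≈ 0.084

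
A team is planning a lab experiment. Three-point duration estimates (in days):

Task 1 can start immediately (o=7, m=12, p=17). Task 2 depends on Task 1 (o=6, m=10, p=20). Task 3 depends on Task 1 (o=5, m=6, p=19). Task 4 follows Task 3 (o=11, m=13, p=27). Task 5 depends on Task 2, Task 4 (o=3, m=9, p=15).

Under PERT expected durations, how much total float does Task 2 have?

12 days

te_Task 1 = (7 + 4·12 + 17)/6 = 72/6 = 12
te_Task 2 = (6 + 4·10 + 20)/6 = 66/6 = 11
te_Task 3 = (5 + 4·6 + 19)/6 = 48/6 = 8
te_Task 4 = (11 + 4·13 + 27)/6 = 90/6 = 15
te_Task 5 = (3 + 4·9 + 15)/6 = 54/6 = 9

Forward pass:
ES_Task 1 = 0; EF_Task 1 = 12
ES_Task 2 = 12; EF_Task 2 = 12+11 = 23
ES_Task 3 = 12; EF_Task 3 = 12+8 = 20
ES_Task 4 = 20; EF_Task 4 = 20+15 = 35
ES_Task 5 = max(EF_Task 2=23, EF_Task 4=35) = 35; EF_Task 5 = 35+9 = 44
Expected project duration μ = 44 days. Critical path: Task 1 → Task 3 → Task 4 → Task 5.

Backward pass:
LF_Task 5 = 44; LS_Task 5 = 44−9 = 35
LF_Task 4 = LS_Task 5 = 35; LS_Task 4 = 35−15 = 20
LF_Task 3 = LS_Task 4 = 20; LS_Task 3 = 20−8 = 12
LF_Task 2 = LS_Task 5 = 35; LS_Task 2 = 35−11 = 24
LF_Task 1 = min(LS_Task 2=24, LS_Task 3=12) = 12; LS_Task 1 = 12−12 = 0
Slack_Task 2 = LS_Task 2 − ES_Task 2 = 24 − 12 = 12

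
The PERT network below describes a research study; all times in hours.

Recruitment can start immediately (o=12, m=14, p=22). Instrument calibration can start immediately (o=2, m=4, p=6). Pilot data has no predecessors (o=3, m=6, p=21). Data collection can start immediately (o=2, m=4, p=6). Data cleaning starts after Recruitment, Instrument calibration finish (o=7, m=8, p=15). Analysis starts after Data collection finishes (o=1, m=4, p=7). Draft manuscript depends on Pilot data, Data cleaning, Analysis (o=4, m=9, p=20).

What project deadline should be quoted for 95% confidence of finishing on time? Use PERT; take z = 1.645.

te_Recruitment = (12 + 4·14 + 22)/6 = 90/6 = 15; σ²_Recruitment = ((22−12)/6)² = 2.778
te_Instrument calibration = (2 + 4·4 + 6)/6 = 24/6 = 4; σ²_Instrument calibration = ((6−2)/6)² = 0.444
te_Pilot data = (3 + 4·6 + 21)/6 = 48/6 = 8; σ²_Pilot data = ((21−3)/6)² = 9.000
te_Data collection = (2 + 4·4 + 6)/6 = 24/6 = 4; σ²_Data collection = ((6−2)/6)² = 0.444
te_Data cleaning = (7 + 4·8 + 15)/6 = 54/6 = 9; σ²_Data cleaning = ((15−7)/6)² = 1.778
te_Analysis = (1 + 4·4 + 7)/6 = 24/6 = 4; σ²_Analysis = ((7−1)/6)² = 1.000
te_Draft manuscript = (4 + 4·9 + 20)/6 = 60/6 = 10; σ²_Draft manuscript = ((20−4)/6)² = 7.111

Forward pass:
ES_Recruitment = 0; EF_Recruitment = 15
ES_Instrument calibration = 0; EF_Instrument calibration = 4
ES_Pilot data = 0; EF_Pilot data = 8
ES_Data collection = 0; EF_Data collection = 4
ES_Data cleaning = max(EF_Recruitment=15, EF_Instrument calibration=4) = 15; EF_Data cleaning = 15+9 = 24
ES_Analysis = 4; EF_Analysis = 4+4 = 8
ES_Draft manuscript = max(EF_Pilot data=8, EF_Data cleaning=24, EF_Analysis=8) = 24; EF_Draft manuscript = 24+10 = 34
Expected project duration μ = 34 hours. Critical path: Recruitment → Data cleaning → Draft manuscript.

Variance along critical path = 2.778 + 1.778 + 7.111 = 11.667; σ = 3.416 hours.
D = μ + z·σ = 34 + 1.645·3.416 = 39.6 hours

39.6 hours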